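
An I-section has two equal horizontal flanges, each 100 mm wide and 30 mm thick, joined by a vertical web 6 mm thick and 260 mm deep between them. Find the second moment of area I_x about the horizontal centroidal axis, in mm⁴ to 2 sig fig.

I_x ≈ 1.4 × 10⁸ mm⁴

Break the section into simple shapes (no overlaps), measuring from the bottom-left corner of the bounding box.
Bottom flange: 100 × 30, A = 3 000 mm², y = 15 mm, Ī = 225 000 mm⁴.
Web: 6 × 260, A = 1 560 mm², y = 160 mm, Ī = 8 788 000 mm⁴.
Top flange: 100 × 30, A = 3 000 mm², y = 305 mm, Ī = 225 000 mm⁴.
By symmetry the centroid is at mid-height, ȳ = 160 mm.
Transfer each piece to the horizontal centroidal axis using Ī + A·d² with d = y − 160:
  bottom flange: d = -145 mm → contributes +63 300 000 mm⁴
  web: d = 0 mm → contributes +8 788 000 mm⁴
  top flange: d = 145 mm → contributes +63 300 000 mm⁴
Total I = 135 388 000 mm⁴.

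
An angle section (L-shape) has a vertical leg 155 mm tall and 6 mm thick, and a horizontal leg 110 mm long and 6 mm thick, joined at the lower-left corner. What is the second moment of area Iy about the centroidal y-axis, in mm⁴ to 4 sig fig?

Split into non-overlapping primitives; take the origin at the lower-left of the bounding box.
Vertical leg: 6 × 155, A = 930 mm², x = 3 mm, Ī = 2 790 mm⁴.
Horizontal leg (remainder): 104 × 6, A = 624 mm², x = 58 mm, Ī = 562 432 mm⁴.
Centroid: x̄ = ΣA·x / ΣA = 25.0849 mm.
Transfer each piece to the centroidal y-axis using Ī + A·d² with d = x − 25.0849:
  vertical leg: d = -22.0849 mm → contributes +456 393 mm⁴
  horizontal leg (remainder): d = 32.9151 mm → contributes +1 238 474 mm⁴
Total I = 1 694 867 mm⁴.

Iy ≈ 1.695 × 10⁶ mm⁴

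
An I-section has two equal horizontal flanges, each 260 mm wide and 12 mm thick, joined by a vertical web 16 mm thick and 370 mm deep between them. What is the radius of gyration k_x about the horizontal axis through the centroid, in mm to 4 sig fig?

k_x ≈ 155.8 mm

Break the section into simple shapes (no overlaps), measuring from the bottom-left corner of the bounding box.
Bottom flange: 260 × 12, A = 3 120 mm², y = 6 mm, Ī = 37 440 mm⁴.
Web: 16 × 370, A = 5 920 mm², y = 197 mm, Ī = 67 537 333 mm⁴.
Top flange: 260 × 12, A = 3 120 mm², y = 388 mm, Ī = 37 440 mm⁴.
By symmetry the centroid is at mid-height, ȳ = 197 mm.
Transfer each piece to the horizontal axis through the centroid using Ī + A·d² with d = y − 197:
  bottom flange: d = -191 mm → contributes +113 858 160 mm⁴
  web: d = 0 mm → contributes +67 537 333 mm⁴
  top flange: d = 191 mm → contributes +113 858 160 mm⁴
Total I = 295 253 653 mm⁴.
Radius of gyration: k = √(I/A) = √(295 253 653 / 12 160) = 155.823 mm.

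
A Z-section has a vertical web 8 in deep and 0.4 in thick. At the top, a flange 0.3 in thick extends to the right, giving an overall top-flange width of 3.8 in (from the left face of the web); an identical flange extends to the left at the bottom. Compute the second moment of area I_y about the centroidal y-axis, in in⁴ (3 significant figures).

I_y ≈ 9.37 in⁴

Break the section into simple shapes (no overlaps), measuring from the bottom-left corner of the bounding box.
Web: 0.4 × 8, A = 3.2 in², x = 3.6 in, Ī = 0.042667 in⁴.
Top flange (beyond web): 3.4 × 0.3, A = 1.02 in², x = 5.5 in, Ī = 0.9826 in⁴.
Bottom flange (beyond web): 3.4 × 0.3, A = 1.02 in², x = 1.7 in, Ī = 0.9826 in⁴.
Centroid: x̄ = ΣA·x / ΣA = 3.6 in.
Transfer each piece to the centroidal y-axis using Ī + A·d² with d = x − 3.6:
  web: d = 0 in → contributes +0.042667 in⁴
  top flange (beyond web): d = 1.9 in → contributes +4.6648 in⁴
  bottom flange (beyond web): d = -1.9 in → contributes +4.6648 in⁴
Total I = 9.3723 in⁴.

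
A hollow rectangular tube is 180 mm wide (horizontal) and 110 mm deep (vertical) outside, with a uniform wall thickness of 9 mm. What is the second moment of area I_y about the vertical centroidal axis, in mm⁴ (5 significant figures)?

Split into non-overlapping primitives; take the origin at the lower-left of the bounding box.
Outer rectangle: 180 × 110, A = 19 800 mm², x = 90 mm, Ī = 53 460 000 mm⁴.
Inner void (subtracted): 162 × 92, A = 14 904 mm², x = 90 mm, Ī = 32 595 048 mm⁴.
By symmetry the centroid is at mid-width, x̄ = 90 mm.
All pieces are centred on the vertical centroidal axis, so I = ΣĪ (holes subtracted) = 20 864 952 mm⁴.

I_y ≈ 2.0865 × 10⁷ mm⁴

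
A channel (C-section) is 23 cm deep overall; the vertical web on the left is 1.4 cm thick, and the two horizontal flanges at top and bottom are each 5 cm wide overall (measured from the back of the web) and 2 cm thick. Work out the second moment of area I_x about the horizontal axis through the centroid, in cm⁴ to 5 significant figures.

I_x ≈ 3011.9 cm⁴

Split into non-overlapping primitives; take the origin at the lower-left of the bounding box.
Web: 1.4 × 23, A = 32.2 cm², y = 11.5 cm, Ī = 1419.483 cm⁴.
Top flange (beyond web): 3.6 × 2, A = 7.2 cm², y = 22 cm, Ī = 2.4 cm⁴.
Bottom flange (beyond web): 3.6 × 2, A = 7.2 cm², y = 1 cm, Ī = 2.4 cm⁴.
By symmetry the centroid is at mid-height, ȳ = 11.5 cm.
Transfer each piece to the horizontal axis through the centroid using Ī + A·d² with d = y − 11.5:
  web: d = 0 cm → contributes +1419.483 cm⁴
  top flange (beyond web): d = 10.5 cm → contributes +796.2 cm⁴
  bottom flange (beyond web): d = -10.5 cm → contributes +796.2 cm⁴
Total I = 3011.883 cm⁴.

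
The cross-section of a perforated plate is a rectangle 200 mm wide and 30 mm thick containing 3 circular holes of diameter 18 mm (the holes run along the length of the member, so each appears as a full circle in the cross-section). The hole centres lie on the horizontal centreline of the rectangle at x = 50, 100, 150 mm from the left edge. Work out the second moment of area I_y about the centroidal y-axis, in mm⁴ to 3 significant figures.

Split into non-overlapping primitives; take the origin at the lower-left of the bounding box.
Plate: 200 × 30, A = 6 000 mm², x = 100 mm, Ī = 20 000 000 mm⁴.
Hole 1 (subtracted): ⌀18, A = 254.47 mm², x = 50 mm, Ī = 5 153 mm⁴.
Hole 2 (subtracted): ⌀18, A = 254.47 mm², x = 100 mm, Ī = 5 153 mm⁴.
Hole 3 (subtracted): ⌀18, A = 254.47 mm², x = 150 mm, Ī = 5 153 mm⁴.
By symmetry the centroid is at mid-width, x̄ = 100 mm.
Transfer each piece to the centroidal y-axis using Ī + A·d² with d = x − 100:
  plate: d = 0 mm → contributes +20 000 000 mm⁴
  hole 1: d = -50 mm → contributes −641 326 mm⁴
  hole 2: d = 0 mm → contributes −5 153 mm⁴
  hole 3: d = 50 mm → contributes −641 326 mm⁴
Total I = 18 712 196 mm⁴.

I_y ≈ 1.87 × 10⁷ mm⁴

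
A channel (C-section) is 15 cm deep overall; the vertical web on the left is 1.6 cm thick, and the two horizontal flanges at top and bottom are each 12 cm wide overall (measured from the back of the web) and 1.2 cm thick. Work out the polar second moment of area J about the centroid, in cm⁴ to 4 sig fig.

Split into non-overlapping primitives; take the origin at the lower-left of the bounding box.
Web: 1.6 × 15, A = 24 cm², y = 7.5 cm, Ī = 450 cm⁴.
Top flange (beyond web): 10.4 × 1.2, A = 12.48 cm², y = 14.4 cm, Ī = 1.4976 cm⁴.
Bottom flange (beyond web): 10.4 × 1.2, A = 12.48 cm², y = 0.6 cm, Ī = 1.4976 cm⁴.
By symmetry the centroid is at mid-height, ȳ = 7.5 cm.
Transfer each piece to the centroidal x-axis using Ī + A·d² with d = y − 7.5:
  web: d = 0 cm → contributes +450 cm⁴
  top flange (beyond web): d = 6.9 cm → contributes +595.67 cm⁴
  bottom flange (beyond web): d = -6.9 cm → contributes +595.67 cm⁴
Total I = 1641.34 cm⁴.
For the y-axis: x̄ = 3.85882 cm.
Repeating about the centroidal y-axis gives I_y = 670.563 cm⁴.
Polar second moment: J = I_x + I_y = 2311.9 cm⁴.

J ≈ 2312 cm⁴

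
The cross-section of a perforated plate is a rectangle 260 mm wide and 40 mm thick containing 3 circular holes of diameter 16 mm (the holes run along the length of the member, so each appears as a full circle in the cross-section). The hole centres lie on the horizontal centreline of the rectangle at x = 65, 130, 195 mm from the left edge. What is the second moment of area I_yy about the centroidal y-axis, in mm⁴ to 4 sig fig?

I_yy ≈ 5.688 × 10⁷ mm⁴

Break the section into simple shapes (no overlaps), measuring from the bottom-left corner of the bounding box.
Plate: 260 × 40, A = 10 400 mm², x = 130 mm, Ī = 58 586 667 mm⁴.
Hole 1 (subtracted): ⌀16, A = 201.062 mm², x = 65 mm, Ī = 3216.99 mm⁴.
Hole 2 (subtracted): ⌀16, A = 201.062 mm², x = 130 mm, Ī = 3216.99 mm⁴.
Hole 3 (subtracted): ⌀16, A = 201.062 mm², x = 195 mm, Ī = 3216.99 mm⁴.
By symmetry the centroid is at mid-width, x̄ = 130 mm.
Transfer each piece to the centroidal y-axis using Ī + A·d² with d = x − 130:
  plate: d = 0 mm → contributes +58 586 667 mm⁴
  hole 1: d = -65 mm → contributes −852 704 mm⁴
  hole 2: d = 0 mm → contributes −3216.99 mm⁴
  hole 3: d = 65 mm → contributes −852 704 mm⁴
Total I = 56 878 042 mm⁴.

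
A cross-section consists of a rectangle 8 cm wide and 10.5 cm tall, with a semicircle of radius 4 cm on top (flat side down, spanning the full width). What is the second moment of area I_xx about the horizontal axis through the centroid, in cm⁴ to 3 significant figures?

Split into non-overlapping primitives; take the origin at the lower-left of the bounding box.
Rectangular body: 8 × 10.5, A = 84 cm², y = 5.25 cm, Ī = 771.75 cm⁴.
Semicircular cap: semicircle r = 4, A = 25.133 cm², y = 12.198 cm, Ī = 28.098 cm⁴.
Centroid: ȳ = ΣA·y / ΣA = 6.85 cm.
Transfer each piece to the horizontal axis through the centroid using Ī + A·d² with d = y − 6.85:
  rectangular body: d = -1.6 cm → contributes +986.79 cm⁴
  semicircular cap: d = 5.3476 cm → contributes +746.83 cm⁴
Total I = 1733.6 cm⁴.

I_xx ≈ 1730 cm⁴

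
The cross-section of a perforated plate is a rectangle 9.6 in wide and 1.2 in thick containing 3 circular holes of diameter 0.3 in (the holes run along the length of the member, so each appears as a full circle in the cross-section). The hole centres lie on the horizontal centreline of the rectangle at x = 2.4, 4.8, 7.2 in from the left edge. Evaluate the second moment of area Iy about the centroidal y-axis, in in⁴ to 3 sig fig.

Split into non-overlapping primitives; take the origin at the lower-left of the bounding box.
Plate: 9.6 × 1.2, A = 11.52 in², x = 4.8 in, Ī = 88.474 in⁴.
Hole 1 (subtracted): ⌀0.3, A = 0.070686 in², x = 2.4 in, Ī = 0.00039761 in⁴.
Hole 2 (subtracted): ⌀0.3, A = 0.070686 in², x = 4.8 in, Ī = 0.00039761 in⁴.
Hole 3 (subtracted): ⌀0.3, A = 0.070686 in², x = 7.2 in, Ī = 0.00039761 in⁴.
By symmetry the centroid is at mid-width, x̄ = 4.8 in.
Transfer each piece to the centroidal y-axis using Ī + A·d² with d = x − 4.8:
  plate: d = 0 in → contributes +88.474 in⁴
  hole 1: d = -2.4 in → contributes −0.40755 in⁴
  hole 2: d = 0 in → contributes −0.00039761 in⁴
  hole 3: d = 2.4 in → contributes −0.40755 in⁴
Total I = 87.658 in⁴.

Iy ≈ 87.7 in⁴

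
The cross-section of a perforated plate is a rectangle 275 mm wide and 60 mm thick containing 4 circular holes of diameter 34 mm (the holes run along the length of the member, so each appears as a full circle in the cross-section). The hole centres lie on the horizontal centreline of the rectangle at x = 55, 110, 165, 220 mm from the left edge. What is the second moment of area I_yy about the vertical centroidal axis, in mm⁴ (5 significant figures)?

Decompose the section into non-overlapping parts with the origin at the bottom-left of its bounding rectangle.
Plate: 275 × 60, A = 16 500 mm², x = 137.5 mm, Ī = 103 984 375 mm⁴.
Hole 1 (subtracted): ⌀34, A = 907.9203 mm², x = 55 mm, Ī = 65597.24 mm⁴.
Hole 2 (subtracted): ⌀34, A = 907.9203 mm², x = 110 mm, Ī = 65597.24 mm⁴.
Hole 3 (subtracted): ⌀34, A = 907.9203 mm², x = 165 mm, Ī = 65597.24 mm⁴.
Hole 4 (subtracted): ⌀34, A = 907.9203 mm², x = 220 mm, Ī = 65597.24 mm⁴.
By symmetry the centroid is at mid-width, x̄ = 137.5 mm.
Transfer each piece to the vertical centroidal axis using Ī + A·d² with d = x − 137.5:
  plate: d = 0 mm → contributes +103 984 375 mm⁴
  hole 1: d = -82.5 mm → contributes −6 245 130 mm⁴
  hole 2: d = -27.5 mm → contributes −752211.9 mm⁴
  hole 3: d = 27.5 mm → contributes −752211.9 mm⁴
  hole 4: d = 82.5 mm → contributes −6 245 130 mm⁴
Total I = 89 989 692 mm⁴.

I_yy ≈ 8.9990 × 10⁷ mm⁴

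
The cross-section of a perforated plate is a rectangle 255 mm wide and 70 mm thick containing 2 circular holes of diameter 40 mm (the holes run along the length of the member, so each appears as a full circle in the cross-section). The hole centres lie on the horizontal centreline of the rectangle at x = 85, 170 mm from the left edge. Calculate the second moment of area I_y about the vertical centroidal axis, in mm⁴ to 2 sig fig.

I_y ≈ 9.2 × 10⁷ mm⁴

Decompose the section into non-overlapping parts with the origin at the bottom-left of its bounding rectangle.
Plate: 255 × 70, A = 17 850 mm², x = 127.5 mm, Ī = 96 724 688 mm⁴.
Hole 1 (subtracted): ⌀40, A = 1 257 mm², x = 85 mm, Ī = 125 664 mm⁴.
Hole 2 (subtracted): ⌀40, A = 1 257 mm², x = 170 mm, Ī = 125 664 mm⁴.
By symmetry the centroid is at mid-width, x̄ = 127.5 mm.
Transfer each piece to the vertical centroidal axis using Ī + A·d² with d = x − 127.5:
  plate: d = 0 mm → contributes +96 724 688 mm⁴
  hole 1: d = -42.5 mm → contributes −2 395 464 mm⁴
  hole 2: d = 42.5 mm → contributes −2 395 464 mm⁴
Total I = 91 933 759 mm⁴.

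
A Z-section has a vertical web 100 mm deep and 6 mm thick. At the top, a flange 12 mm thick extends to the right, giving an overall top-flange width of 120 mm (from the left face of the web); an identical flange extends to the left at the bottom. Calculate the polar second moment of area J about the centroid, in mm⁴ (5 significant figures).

J ≈ 1.8644 × 10⁷ mm⁴

Treat the section as a set of non-overlapping primitives; coordinates are from the bounding-box lower-left.
Web: 6 × 100, A = 600 mm², y = 50 mm, Ī = 500 000 mm⁴.
Top flange (beyond web): 114 × 12, A = 1 368 mm², y = 94 mm, Ī = 16 416 mm⁴.
Bottom flange (beyond web): 114 × 12, A = 1 368 mm², y = 6 mm, Ī = 16 416 mm⁴.
Centroid: ȳ = ΣA·y / ΣA = 50 mm.
Transfer each piece to the centroidal x-axis using Ī + A·d² with d = y − 50:
  web: d = 0 mm → contributes +500 000 mm⁴
  top flange (beyond web): d = 44 mm → contributes +2 664 864 mm⁴
  bottom flange (beyond web): d = -44 mm → contributes +2 664 864 mm⁴
Total I = 5 829 728 mm⁴.
For the y-axis: x̄ = 117 mm.
Repeating about the centroidal y-axis gives I_y = 12 814 488 mm⁴.
Polar second moment: J = I_x + I_y = 18 644 216 mm⁴.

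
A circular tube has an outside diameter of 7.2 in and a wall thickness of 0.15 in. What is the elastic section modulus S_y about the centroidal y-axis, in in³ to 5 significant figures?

S_y ≈ 5.7360 in³

Decompose the section into non-overlapping parts with the origin at the bottom-left of its bounding rectangle.
Outer circle: ⌀7.2, A = 40.71504 in², x = 3.6 in, Ī = 131.9167 in⁴.
Bore (subtracted): ⌀6.9, A = 37.39281 in², x = 3.6 in, Ī = 111.267 in⁴.
By symmetry the centroid is at mid-width, x̄ = 3.6 in.
All pieces are centred on the centroidal y-axis, so I = ΣĪ (holes subtracted) = 20.64976 in⁴.
Extreme fibre distance c = 3.6 in; S = I/c = 5.736045 in³.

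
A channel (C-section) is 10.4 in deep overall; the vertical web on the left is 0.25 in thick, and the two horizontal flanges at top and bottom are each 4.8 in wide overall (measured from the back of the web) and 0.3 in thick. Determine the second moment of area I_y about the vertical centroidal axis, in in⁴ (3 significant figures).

Decompose the section into non-overlapping parts with the origin at the bottom-left of its bounding rectangle.
Web: 0.25 × 10.4, A = 2.6 in², x = 0.125 in, Ī = 0.013542 in⁴.
Top flange (beyond web): 4.55 × 0.3, A = 1.365 in², x = 2.525 in, Ī = 2.3549 in⁴.
Bottom flange (beyond web): 4.55 × 0.3, A = 1.365 in², x = 2.525 in, Ī = 2.3549 in⁴.
Centroid: x̄ = ΣA·x / ΣA = 1.3543 in.
Transfer each piece to the vertical centroidal axis using Ī + A·d² with d = x − 1.3543:
  web: d = -1.2293 in → contributes +3.9424 in⁴
  top flange (beyond web): d = 1.1707 in → contributes +4.2258 in⁴
  bottom flange (beyond web): d = 1.1707 in → contributes +4.2258 in⁴
Total I = 12.394 in⁴.

I_y ≈ 12.4 in⁴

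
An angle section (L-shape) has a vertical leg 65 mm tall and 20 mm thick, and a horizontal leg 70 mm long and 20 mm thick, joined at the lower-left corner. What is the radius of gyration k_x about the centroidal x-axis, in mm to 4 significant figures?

Treat the section as a set of non-overlapping primitives; coordinates are from the bounding-box lower-left.
Vertical leg: 20 × 65, A = 1 300 mm², y = 32.5 mm, Ī = 457 708 mm⁴.
Horizontal leg (remainder): 50 × 20, A = 1 000 mm², y = 10 mm, Ī = 33333.3 mm⁴.
Centroid: ȳ = ΣA·y / ΣA = 22.7174 mm.
Transfer each piece to the centroidal x-axis using Ī + A·d² with d = y − 22.7174:
  vertical leg: d = 9.78261 mm → contributes +582 118 mm⁴
  horizontal leg (remainder): d = -12.7174 mm → contributes +195 065 mm⁴
Total I = 777 183 mm⁴.
Radius of gyration: k = √(I/A) = √(777 183 / 2 300) = 18.3822 mm.

k_x ≈ 18.38 mm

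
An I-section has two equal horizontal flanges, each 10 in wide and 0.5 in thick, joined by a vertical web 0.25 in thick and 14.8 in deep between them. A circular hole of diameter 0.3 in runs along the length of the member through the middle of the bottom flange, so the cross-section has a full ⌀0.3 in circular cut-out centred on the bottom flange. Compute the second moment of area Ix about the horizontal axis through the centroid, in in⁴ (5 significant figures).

Ix ≈ 648.81 in⁴

Decompose the section into non-overlapping parts with the origin at the bottom-left of its bounding rectangle.
Bottom flange: 10 × 0.5, A = 5 in², y = 0.25 in, Ī = 0.1041667 in⁴.
Web: 0.25 × 14.8, A = 3.7 in², y = 7.9 in, Ī = 67.53733 in⁴.
Top flange: 10 × 0.5, A = 5 in², y = 15.55 in, Ī = 0.1041667 in⁴.
Hole (subtracted): ⌀0.3, A = 0.07068583 in², y = 0.25 in, Ī = 0.0003976078 in⁴.
Centroid: ȳ = ΣA·y / ΣA = 7.939675 in.
Transfer each piece to the horizontal axis through the centroid using Ī + A·d² with d = y − 7.939675:
  bottom flange: d = -7.689675 in → contributes +295.7597 in⁴
  web: d = -0.03967526 in → contributes +67.54316 in⁴
  top flange: d = 7.610325 in → contributes +289.6894 in⁴
  hole: d = -7.689675 in → contributes −4.180129 in⁴
Total I = 648.8121 in⁴.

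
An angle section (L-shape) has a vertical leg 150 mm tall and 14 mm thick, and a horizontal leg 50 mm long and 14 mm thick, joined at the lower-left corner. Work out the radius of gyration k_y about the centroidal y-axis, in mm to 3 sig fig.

k_y ≈ 11.5 mm

Treat the section as a set of non-overlapping primitives; coordinates are from the bounding-box lower-left.
Vertical leg: 14 × 150, A = 2 100 mm², x = 7 mm, Ī = 34 300 mm⁴.
Horizontal leg (remainder): 36 × 14, A = 504 mm², x = 32 mm, Ī = 54 432 mm⁴.
Centroid: x̄ = ΣA·x / ΣA = 11.839 mm.
Transfer each piece to the centroidal y-axis using Ī + A·d² with d = x − 11.839:
  vertical leg: d = -4.8387 mm → contributes +83 468 mm⁴
  horizontal leg (remainder): d = 20.161 mm → contributes +259 297 mm⁴
Total I = 342 764 mm⁴.
Radius of gyration: k = √(I/A) = √(342 764 / 2 604) = 11.473 mm.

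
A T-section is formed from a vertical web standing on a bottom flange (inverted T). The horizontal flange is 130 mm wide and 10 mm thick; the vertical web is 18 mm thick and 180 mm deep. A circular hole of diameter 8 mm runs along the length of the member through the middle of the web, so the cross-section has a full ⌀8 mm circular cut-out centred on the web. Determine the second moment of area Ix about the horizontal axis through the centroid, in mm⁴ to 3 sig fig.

Split into non-overlapping primitives; take the origin at the lower-left of the bounding box.
Flange: 130 × 10, A = 1 300 mm², y = 5 mm, Ī = 10 833 mm⁴.
Web: 18 × 180, A = 3 240 mm², y = 100 mm, Ī = 8 748 000 mm⁴.
Hole (subtracted): ⌀8, A = 50.265 mm², y = 100 mm, Ī = 201.06 mm⁴.
Centroid: ȳ = ΣA·y / ΣA = 72.493 mm.
Transfer each piece to the horizontal axis through the centroid using Ī + A·d² with d = y − 72.493:
  flange: d = -67.493 mm → contributes +5 932 696 mm⁴
  web: d = 27.507 mm → contributes +11 199 532 mm⁴
  hole: d = 27.507 mm → contributes −38 234 mm⁴
Total I = 17 093 994 mm⁴.

Ix ≈ 1.71 × 10⁷ mm⁴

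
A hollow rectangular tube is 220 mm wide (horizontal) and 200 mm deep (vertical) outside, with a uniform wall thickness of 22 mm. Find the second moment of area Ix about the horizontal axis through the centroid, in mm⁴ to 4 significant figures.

Ix ≈ 9.099 × 10⁷ mm⁴

Split into non-overlapping primitives; take the origin at the lower-left of the bounding box.
Outer rectangle: 220 × 200, A = 44 000 mm², y = 100 mm, Ī = 146 666 667 mm⁴.
Inner void (subtracted): 176 × 156, A = 27 456 mm², y = 100 mm, Ī = 55 680 768 mm⁴.
By symmetry the centroid is at mid-height, ȳ = 100 mm.
All pieces are centred on the horizontal axis through the centroid, so I = ΣĪ (holes subtracted) = 90 985 899 mm⁴.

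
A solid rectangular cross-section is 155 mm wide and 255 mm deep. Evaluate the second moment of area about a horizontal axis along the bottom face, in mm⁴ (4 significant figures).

The section: 155 × 255, A = 39 525 mm², y = 127.5 mm, Ī = 214 176 094 mm⁴.
Transfer it to the bottom edge using Ī + A·d² with d = y − 0:
  the section: d = 127.5 mm → contributes +856 704 375 mm⁴
Total I = 856 704 375 mm⁴.

I_base ≈ 8.567 × 10⁸ mm⁴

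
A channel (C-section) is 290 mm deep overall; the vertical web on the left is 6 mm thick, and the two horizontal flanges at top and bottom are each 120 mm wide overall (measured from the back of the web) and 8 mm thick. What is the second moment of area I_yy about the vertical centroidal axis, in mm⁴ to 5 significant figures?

Treat the section as a set of non-overlapping primitives; coordinates are from the bounding-box lower-left.
Web: 6 × 290, A = 1 740 mm², x = 3 mm, Ī = 5 220 mm⁴.
Top flange (beyond web): 114 × 8, A = 912 mm², x = 63 mm, Ī = 987 696 mm⁴.
Bottom flange (beyond web): 114 × 8, A = 912 mm², x = 63 mm, Ī = 987 696 mm⁴.
Centroid: x̄ = ΣA·x / ΣA = 33.70707 mm.
Transfer each piece to the vertical centroidal axis using Ī + A·d² with d = x − 33.70707:
  web: d = -30.70707 mm → contributes +1 645 908 mm⁴
  top flange (beyond web): d = 29.29293 mm → contributes +1 770 261 mm⁴
  bottom flange (beyond web): d = 29.29293 mm → contributes +1 770 261 mm⁴
Total I = 5 186 430 mm⁴.

I_yy ≈ 5.1864 × 10⁶ mm⁴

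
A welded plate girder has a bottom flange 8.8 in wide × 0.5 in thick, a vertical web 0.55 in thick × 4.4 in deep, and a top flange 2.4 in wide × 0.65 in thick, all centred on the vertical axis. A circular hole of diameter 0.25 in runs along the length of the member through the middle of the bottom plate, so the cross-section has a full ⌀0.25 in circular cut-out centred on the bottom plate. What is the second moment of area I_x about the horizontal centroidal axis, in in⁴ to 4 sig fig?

I_x ≈ 34.69 in⁴

Treat the section as a set of non-overlapping primitives; coordinates are from the bounding-box lower-left.
Bottom plate: 8.8 × 0.5, A = 4.4 in², y = 0.25 in, Ī = 0.0916667 in⁴.
Web plate: 0.55 × 4.4, A = 2.42 in², y = 2.7 in, Ī = 3.90427 in⁴.
Top plate: 2.4 × 0.65, A = 1.56 in², y = 5.225 in, Ī = 0.054925 in⁴.
Hole (subtracted): ⌀0.25, A = 0.0490874 in², y = 0.25 in, Ī = 0.000191748 in⁴.
Centroid: ȳ = ΣA·y / ΣA = 1.89328 in.
Transfer each piece to the horizontal centroidal axis using Ī + A·d² with d = y − 1.89328:
  bottom plate: d = -1.64328 in → contributes +11.9733 in⁴
  web plate: d = 0.806723 in → contributes +5.47921 in⁴
  top plate: d = 3.33172 in → contributes +17.3715 in⁴
  hole: d = -1.64328 in → contributes −0.132745 in⁴
Total I = 34.6912 in⁴.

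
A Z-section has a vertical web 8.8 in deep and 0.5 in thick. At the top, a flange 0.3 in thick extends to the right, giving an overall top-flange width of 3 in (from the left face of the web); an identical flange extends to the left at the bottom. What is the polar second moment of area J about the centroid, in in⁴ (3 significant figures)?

Decompose the section into non-overlapping parts with the origin at the bottom-left of its bounding rectangle.
Web: 0.5 × 8.8, A = 4.4 in², y = 4.4 in, Ī = 28.395 in⁴.
Top flange (beyond web): 2.5 × 0.3, A = 0.75 in², y = 8.65 in, Ī = 0.005625 in⁴.
Bottom flange (beyond web): 2.5 × 0.3, A = 0.75 in², y = 0.15 in, Ī = 0.005625 in⁴.
Centroid: ȳ = ΣA·y / ΣA = 4.4 in.
Transfer each piece to the centroidal x-axis using Ī + A·d² with d = y − 4.4:
  web: d = 0 in → contributes +28.395 in⁴
  top flange (beyond web): d = 4.25 in → contributes +13.553 in⁴
  bottom flange (beyond web): d = -4.25 in → contributes +13.553 in⁴
Total I = 55.5 in⁴.
For the y-axis: x̄ = 2.75 in.
Repeating about the centroidal y-axis gives I_y = 4.2479 in⁴.
Polar second moment: J = I_x + I_y = 59.748 in⁴.

J ≈ 59.7 in⁴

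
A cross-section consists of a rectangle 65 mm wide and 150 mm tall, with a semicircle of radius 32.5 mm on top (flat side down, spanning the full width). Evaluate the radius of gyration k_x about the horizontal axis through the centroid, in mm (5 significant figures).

Decompose the section into non-overlapping parts with the origin at the bottom-left of its bounding rectangle.
Rectangular body: 65 × 150, A = 9 750 mm², y = 75 mm, Ī = 18 281 250 mm⁴.
Semicircular cap: semicircle r = 32.5, A = 1659.154 mm², y = 163.7934 mm, Ī = 122451.9 mm⁴.
Centroid: ȳ = ΣA·y / ΣA = 87.91261 mm.
Transfer each piece to the horizontal axis through the centroid using Ī + A·d² with d = y − 87.91261:
  rectangular body: d = -12.91261 mm → contributes +19 906 921 mm⁴
  semicircular cap: d = 75.88082 mm → contributes +9 675 690 mm⁴
Total I = 29 582 611 mm⁴.
Radius of gyration: k = √(I/A) = √(29 582 611 / 11409.15) = 50.92037 mm.

k_x ≈ 50.920 mm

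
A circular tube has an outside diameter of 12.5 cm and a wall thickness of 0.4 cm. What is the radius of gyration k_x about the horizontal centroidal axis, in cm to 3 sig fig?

k_x ≈ 4.28 cm

Treat the section as a set of non-overlapping primitives; coordinates are from the bounding-box lower-left.
Outer circle: ⌀12.5, A = 122.72 cm², y = 6.25 cm, Ī = 1198.4 cm⁴.
Bore (subtracted): ⌀11.7, A = 107.51 cm², y = 6.25 cm, Ī = 919.84 cm⁴.
By symmetry the centroid is at mid-height, ȳ = 6.25 cm.
All pieces are centred on the horizontal centroidal axis, so I = ΣĪ (holes subtracted) = 278.58 cm⁴.
Radius of gyration: k = √(I/A) = √(278.58 / 15.205) = 4.2803 cm.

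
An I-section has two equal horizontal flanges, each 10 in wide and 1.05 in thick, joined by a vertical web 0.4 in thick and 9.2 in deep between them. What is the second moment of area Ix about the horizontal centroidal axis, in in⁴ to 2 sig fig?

Break the section into simple shapes (no overlaps), measuring from the bottom-left corner of the bounding box.
Bottom flange: 10 × 1.05, A = 10.5 in², y = 0.525 in, Ī = 0.9647 in⁴.
Web: 0.4 × 9.2, A = 3.68 in², y = 5.65 in, Ī = 25.96 in⁴.
Top flange: 10 × 1.05, A = 10.5 in², y = 10.78 in, Ī = 0.9647 in⁴.
By symmetry the centroid is at mid-height, ȳ = 5.65 in.
Transfer each piece to the horizontal centroidal axis using Ī + A·d² with d = y − 5.65:
  bottom flange: d = -5.125 in → contributes +276.8 in⁴
  web: d = 0 in → contributes +25.96 in⁴
  top flange: d = 5.125 in → contributes +276.8 in⁴
Total I = 579.5 in⁴.

Ix ≈ 580 in⁴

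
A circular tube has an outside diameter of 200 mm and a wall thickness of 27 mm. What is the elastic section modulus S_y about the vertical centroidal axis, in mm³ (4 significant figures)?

Split into non-overlapping primitives; take the origin at the lower-left of the bounding box.
Outer circle: ⌀200, A = 31415.9 mm², x = 100 mm, Ī = 78 539 816 mm⁴.
Bore (subtracted): ⌀146, A = 16741.5 mm², x = 100 mm, Ī = 22 303 926 mm⁴.
By symmetry the centroid is at mid-width, x̄ = 100 mm.
All pieces are centred on the vertical centroidal axis, so I = ΣĪ (holes subtracted) = 56 235 890 mm⁴.
Extreme fibre distance c = 100 mm; S = I/c = 562 359 mm³.

S_y ≈ 5.624 × 10⁵ mm³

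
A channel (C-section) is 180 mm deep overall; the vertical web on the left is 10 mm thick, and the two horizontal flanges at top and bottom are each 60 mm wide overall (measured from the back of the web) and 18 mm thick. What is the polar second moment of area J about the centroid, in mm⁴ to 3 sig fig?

J ≈ 1.79 × 10⁷ mm⁴

Treat the section as a set of non-overlapping primitives; coordinates are from the bounding-box lower-left.
Web: 10 × 180, A = 1 800 mm², y = 90 mm, Ī = 4 860 000 mm⁴.
Top flange (beyond web): 50 × 18, A = 900 mm², y = 171 mm, Ī = 24 300 mm⁴.
Bottom flange (beyond web): 50 × 18, A = 900 mm², y = 9 mm, Ī = 24 300 mm⁴.
By symmetry the centroid is at mid-height, ȳ = 90 mm.
Transfer each piece to the centroidal x-axis using Ī + A·d² with d = y − 90:
  web: d = 0 mm → contributes +4 860 000 mm⁴
  top flange (beyond web): d = 81 mm → contributes +5 929 200 mm⁴
  bottom flange (beyond web): d = -81 mm → contributes +5 929 200 mm⁴
Total I = 16 718 400 mm⁴.
For the y-axis: x̄ = 20 mm.
Repeating about the centroidal y-axis gives I_y = 1 200 000 mm⁴.
Polar second moment: J = I_x + I_y = 17 918 400 mm⁴.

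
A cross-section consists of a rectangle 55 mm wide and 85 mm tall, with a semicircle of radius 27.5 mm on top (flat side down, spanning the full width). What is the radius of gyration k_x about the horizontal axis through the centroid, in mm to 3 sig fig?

k_x ≈ 31.1 mm

Treat the section as a set of non-overlapping primitives; coordinates are from the bounding-box lower-left.
Rectangular body: 55 × 85, A = 4 675 mm², y = 42.5 mm, Ī = 2 814 740 mm⁴.
Semicircular cap: semicircle r = 27.5, A = 1187.9 mm², y = 96.671 mm, Ī = 62 772 mm⁴.
Centroid: ȳ = ΣA·y / ΣA = 53.476 mm.
Transfer each piece to the horizontal axis through the centroid using Ī + A·d² with d = y − 53.476:
  rectangular body: d = -10.976 mm → contributes +3 377 942 mm⁴
  semicircular cap: d = 43.195 mm → contributes +2 279 236 mm⁴
Total I = 5 657 178 mm⁴.
Radius of gyration: k = √(I/A) = √(5 657 178 / 5862.9) = 31.063 mm.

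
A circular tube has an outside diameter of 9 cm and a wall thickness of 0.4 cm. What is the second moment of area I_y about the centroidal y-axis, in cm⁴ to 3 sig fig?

Split into non-overlapping primitives; take the origin at the lower-left of the bounding box.
Outer circle: ⌀9, A = 63.617 cm², x = 4.5 cm, Ī = 322.06 cm⁴.
Bore (subtracted): ⌀8.2, A = 52.81 cm², x = 4.5 cm, Ī = 221.93 cm⁴.
By symmetry the centroid is at mid-width, x̄ = 4.5 cm.
All pieces are centred on the centroidal y-axis, so I = ΣĪ (holes subtracted) = 100.13 cm⁴.

I_y ≈ 100 cm⁴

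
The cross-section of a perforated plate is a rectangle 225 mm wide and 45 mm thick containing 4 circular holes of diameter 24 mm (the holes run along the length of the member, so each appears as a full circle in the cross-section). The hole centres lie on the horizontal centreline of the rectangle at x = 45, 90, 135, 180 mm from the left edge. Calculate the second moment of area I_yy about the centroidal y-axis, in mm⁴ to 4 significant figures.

Split into non-overlapping primitives; take the origin at the lower-left of the bounding box.
Plate: 225 × 45, A = 10 125 mm², x = 112.5 mm, Ī = 42 714 844 mm⁴.
Hole 1 (subtracted): ⌀24, A = 452.389 mm², x = 45 mm, Ī = 16 286 mm⁴.
Hole 2 (subtracted): ⌀24, A = 452.389 mm², x = 90 mm, Ī = 16 286 mm⁴.
Hole 3 (subtracted): ⌀24, A = 452.389 mm², x = 135 mm, Ī = 16 286 mm⁴.
Hole 4 (subtracted): ⌀24, A = 452.389 mm², x = 180 mm, Ī = 16 286 mm⁴.
By symmetry the centroid is at mid-width, x̄ = 112.5 mm.
Transfer each piece to the centroidal y-axis using Ī + A·d² with d = x − 112.5:
  plate: d = 0 mm → contributes +42 714 844 mm⁴
  hole 1: d = -67.5 mm → contributes −2 077 485 mm⁴
  hole 2: d = -22.5 mm → contributes −245 308 mm⁴
  hole 3: d = 22.5 mm → contributes −245 308 mm⁴
  hole 4: d = 67.5 mm → contributes −2 077 485 mm⁴
Total I = 38 069 258 mm⁴.

I_yy ≈ 3.807 × 10⁷ mm⁴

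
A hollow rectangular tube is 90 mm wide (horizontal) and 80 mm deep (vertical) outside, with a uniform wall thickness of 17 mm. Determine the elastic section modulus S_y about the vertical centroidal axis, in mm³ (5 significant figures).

Split into non-overlapping primitives; take the origin at the lower-left of the bounding box.
Outer rectangle: 90 × 80, A = 7 200 mm², x = 45 mm, Ī = 4 860 000 mm⁴.
Inner void (subtracted): 56 × 46, A = 2 576 mm², x = 45 mm, Ī = 673194.7 mm⁴.
By symmetry the centroid is at mid-width, x̄ = 45 mm.
All pieces are centred on the vertical centroidal axis, so I = ΣĪ (holes subtracted) = 4 186 805 mm⁴.
Extreme fibre distance c = 45 mm; S = I/c = 93040.12 mm³.

S_y ≈ 9.3040 × 10⁴ mm³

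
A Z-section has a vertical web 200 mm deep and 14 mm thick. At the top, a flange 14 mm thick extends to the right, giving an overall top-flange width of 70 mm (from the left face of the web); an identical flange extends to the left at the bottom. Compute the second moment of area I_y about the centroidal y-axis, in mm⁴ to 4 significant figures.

I_y ≈ 2.376 × 10⁶ mm⁴

Split into non-overlapping primitives; take the origin at the lower-left of the bounding box.
Web: 14 × 200, A = 2 800 mm², x = 63 mm, Ī = 45733.3 mm⁴.
Top flange (beyond web): 56 × 14, A = 784 mm², x = 98 mm, Ī = 204 885 mm⁴.
Bottom flange (beyond web): 56 × 14, A = 784 mm², x = 28 mm, Ī = 204 885 mm⁴.
Centroid: x̄ = ΣA·x / ΣA = 63 mm.
Transfer each piece to the centroidal y-axis using Ī + A·d² with d = x − 63:
  web: d = 0 mm → contributes +45733.3 mm⁴
  top flange (beyond web): d = 35 mm → contributes +1 165 285 mm⁴
  bottom flange (beyond web): d = -35 mm → contributes +1 165 285 mm⁴
Total I = 2 376 304 mm⁴.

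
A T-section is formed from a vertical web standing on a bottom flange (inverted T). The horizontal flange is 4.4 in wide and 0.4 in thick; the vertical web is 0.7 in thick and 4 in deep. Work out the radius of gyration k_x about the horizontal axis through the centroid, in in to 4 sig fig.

k_x ≈ 1.404 in

Break the section into simple shapes (no overlaps), measuring from the bottom-left corner of the bounding box.
Flange: 4.4 × 0.4, A = 1.76 in², y = 0.2 in, Ī = 0.0234667 in⁴.
Web: 0.7 × 4, A = 2.8 in², y = 2.4 in, Ī = 3.73333 in⁴.
Centroid: ȳ = ΣA·y / ΣA = 1.55088 in.
Transfer each piece to the horizontal axis through the centroid using Ī + A·d² with d = y − 1.55088:
  flange: d = -1.35088 in → contributes +3.23524 in⁴
  web: d = 0.849123 in → contributes +5.75216 in⁴
Total I = 8.9874 in⁴.
Radius of gyration: k = √(I/A) = √(8.9874 / 4.56) = 1.40389 in.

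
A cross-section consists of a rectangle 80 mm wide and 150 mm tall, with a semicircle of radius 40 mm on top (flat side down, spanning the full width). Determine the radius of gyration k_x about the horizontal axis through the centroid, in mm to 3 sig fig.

k_x ≈ 52.7 mm

Decompose the section into non-overlapping parts with the origin at the bottom-left of its bounding rectangle.
Rectangular body: 80 × 150, A = 12 000 mm², y = 75 mm, Ī = 22 500 000 mm⁴.
Semicircular cap: semicircle r = 40, A = 2513.3 mm², y = 166.98 mm, Ī = 280 978 mm⁴.
Centroid: ȳ = ΣA·y / ΣA = 90.928 mm.
Transfer each piece to the horizontal axis through the centroid using Ī + A·d² with d = y − 90.928:
  rectangular body: d = -15.928 mm → contributes +25 544 277 mm⁴
  semicircular cap: d = 76.049 mm → contributes +14 816 330 mm⁴
Total I = 40 360 608 mm⁴.
Radius of gyration: k = √(I/A) = √(40 360 608 / 14 513) = 52.735 mm.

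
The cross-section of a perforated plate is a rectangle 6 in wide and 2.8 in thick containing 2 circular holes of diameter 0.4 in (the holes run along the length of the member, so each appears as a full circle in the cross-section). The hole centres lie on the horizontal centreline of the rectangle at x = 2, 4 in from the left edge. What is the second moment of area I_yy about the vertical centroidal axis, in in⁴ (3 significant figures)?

Break the section into simple shapes (no overlaps), measuring from the bottom-left corner of the bounding box.
Plate: 6 × 2.8, A = 16.8 in², x = 3 in, Ī = 50.4 in⁴.
Hole 1 (subtracted): ⌀0.4, A = 0.12566 in², x = 2 in, Ī = 0.0012566 in⁴.
Hole 2 (subtracted): ⌀0.4, A = 0.12566 in², x = 4 in, Ī = 0.0012566 in⁴.
By symmetry the centroid is at mid-width, x̄ = 3 in.
Transfer each piece to the vertical centroidal axis using Ī + A·d² with d = x − 3:
  plate: d = 0 in → contributes +50.4 in⁴
  hole 1: d = -1 in → contributes −0.12692 in⁴
  hole 2: d = 1 in → contributes −0.12692 in⁴
Total I = 50.146 in⁴.

I_yy ≈ 50.1 in⁴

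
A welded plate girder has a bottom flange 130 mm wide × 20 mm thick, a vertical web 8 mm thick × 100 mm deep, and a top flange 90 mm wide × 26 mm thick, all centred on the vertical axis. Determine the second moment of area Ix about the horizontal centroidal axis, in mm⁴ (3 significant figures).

Ix ≈ 1.95 × 10⁷ mm⁴

Break the section into simple shapes (no overlaps), measuring from the bottom-left corner of the bounding box.
Bottom plate: 130 × 20, A = 2 600 mm², y = 10 mm, Ī = 86 667 mm⁴.
Web plate: 8 × 100, A = 800 mm², y = 70 mm, Ī = 666 667 mm⁴.
Top plate: 90 × 26, A = 2 340 mm², y = 133 mm, Ī = 131 820 mm⁴.
Centroid: ȳ = ΣA·y / ΣA = 68.505 mm.
Transfer each piece to the horizontal centroidal axis using Ī + A·d² with d = y − 68.505:
  bottom plate: d = -58.505 mm → contributes +8 986 107 mm⁴
  web plate: d = 1.4948 mm → contributes +668 454 mm⁴
  top plate: d = 64.495 mm → contributes +9 865 227 mm⁴
Total I = 19 519 788 mm⁴.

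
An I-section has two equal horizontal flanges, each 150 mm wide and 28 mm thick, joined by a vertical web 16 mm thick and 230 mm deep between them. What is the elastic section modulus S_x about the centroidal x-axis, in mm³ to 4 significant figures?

S_x ≈ 1.095 × 10⁶ mm³

Treat the section as a set of non-overlapping primitives; coordinates are from the bounding-box lower-left.
Bottom flange: 150 × 28, A = 4 200 mm², y = 14 mm, Ī = 274 400 mm⁴.
Web: 16 × 230, A = 3 680 mm², y = 143 mm, Ī = 16 222 667 mm⁴.
Top flange: 150 × 28, A = 4 200 mm², y = 272 mm, Ī = 274 400 mm⁴.
By symmetry the centroid is at mid-height, ȳ = 143 mm.
Transfer each piece to the centroidal x-axis using Ī + A·d² with d = y − 143:
  bottom flange: d = -129 mm → contributes +70 166 600 mm⁴
  web: d = 0 mm → contributes +16 222 667 mm⁴
  top flange: d = 129 mm → contributes +70 166 600 mm⁴
Total I = 156 555 867 mm⁴.
Extreme fibre distance c = 143 mm; S = I/c = 1 094 796 mm³.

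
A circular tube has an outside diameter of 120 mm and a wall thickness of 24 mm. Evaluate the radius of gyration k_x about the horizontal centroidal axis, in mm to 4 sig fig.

k_x ≈ 34.99 mm

Split into non-overlapping primitives; take the origin at the lower-left of the bounding box.
Outer circle: ⌀120, A = 11309.7 mm², y = 60 mm, Ī = 10 178 760 mm⁴.
Bore (subtracted): ⌀72, A = 4071.5 mm², y = 60 mm, Ī = 1 319 167 mm⁴.
By symmetry the centroid is at mid-height, ȳ = 60 mm.
All pieces are centred on the horizontal centroidal axis, so I = ΣĪ (holes subtracted) = 8 859 593 mm⁴.
Radius of gyration: k = √(I/A) = √(8 859 593 / 7238.23) = 34.9857 mm.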